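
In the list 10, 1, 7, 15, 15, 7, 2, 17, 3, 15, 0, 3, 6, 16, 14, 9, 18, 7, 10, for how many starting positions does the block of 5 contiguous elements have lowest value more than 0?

10

10 1 7 15 15 → min 1  > 0 ✓
1 7 15 15 7 → min 1  > 0 ✓
7 15 15 7 2 → min 2  > 0 ✓
15 15 7 2 17 → min 2  > 0 ✓
15 7 2 17 3 → min 2  > 0 ✓
7 2 17 3 15 → min 2  > 0 ✓
2 17 3 15 0 → min 0
17 3 15 0 3 → min 0
3 15 0 3 6 → min 0
15 0 3 6 16 → min 0
0 3 6 16 14 → min 0
3 6 16 14 9 → min 3  > 0 ✓
6 16 14 9 18 → min 6  > 0 ✓
16 14 9 18 7 → min 7  > 0 ✓
14 9 18 7 10 → min 7  > 0 ✓
10 windows satisfy the condition.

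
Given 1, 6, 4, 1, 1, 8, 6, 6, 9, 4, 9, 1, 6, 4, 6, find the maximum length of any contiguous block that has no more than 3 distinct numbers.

5

Extend right; when distinct count exceeds 3, shrink from the left:
add 1: window [1] (1 distinct), len 1
add 6: window [1, 6] (2 distinct), len 2
add 4: window [1, 6, 4] (3 distinct), len 3
add 1: window [1, 6, 4, 1] (3 distinct), len 4
add 1: window [1, 6, 4, 1, 1] (3 distinct), len 5
add 8: window [4, 1, 1, 8] (3 distinct), len 4
add 6: window [1, 1, 8, 6] (3 distinct), len 4
add 6: window [1, 1, 8, 6, 6] (3 distinct), len 5
add 9: window [8, 6, 6, 9] (3 distinct), len 4
add 4: window [6, 6, 9, 4] (3 distinct), len 4
add 9: window [6, 6, 9, 4, 9] (3 distinct), len 5
add 1: window [9, 4, 9, 1] (3 distinct), len 4
add 6: window [9, 1, 6] (3 distinct), len 3
add 4: window [1, 6, 4] (3 distinct), len 3
add 6: window [1, 6, 4, 6] (3 distinct), len 4
Longest length with ≤3 distinct: 5.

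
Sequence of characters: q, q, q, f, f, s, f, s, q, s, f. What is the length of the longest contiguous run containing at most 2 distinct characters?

5

Extend right; when distinct count exceeds 2, shrink from the left:
[q] 1 distinct, len 1
[q, q] 1 distinct, len 2
[q, q, q] 1 distinct, len 3
[q, q, q, f] 2 distinct, len 4
[q, q, q, f, f] 2 distinct, len 5
[f, f, s] 2 distinct, len 3
[f, f, s, f] 2 distinct, len 4
[f, f, s, f, s] 2 distinct, len 5
[s, q] 2 distinct, len 2
[s, q, s] 2 distinct, len 3
[s, f] 2 distinct, len 2
Longest length with ≤2 distinct: 5.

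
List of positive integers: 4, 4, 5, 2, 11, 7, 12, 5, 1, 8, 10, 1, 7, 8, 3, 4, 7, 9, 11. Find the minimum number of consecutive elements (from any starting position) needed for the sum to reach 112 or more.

add 4: running sum 4 < 112
add 4: running sum 8 < 112
add 5: running sum 13 < 112
add 2: running sum 15 < 112
add 11: running sum 26 < 112
add 7: running sum 33 < 112
add 12: running sum 45 < 112
add 5: running sum 50 < 112
add 1: running sum 51 < 112
add 8: running sum 59 < 112
add 10: running sum 69 < 112
add 1: running sum 70 < 112
add 7: running sum 77 < 112
add 8: running sum 85 < 112
add 3: running sum 88 < 112
add 4: running sum 92 < 112
add 7: running sum 99 < 112
add 9: running sum 108 < 112
add 11: shortest ending here [4, 5, 2, 11, 7, 12, 5, 1, 8, 10, 1, 7, 8, 3, 4, 7, 9, 11] sum 115, len 18
Shortest qualifying length: 18.

18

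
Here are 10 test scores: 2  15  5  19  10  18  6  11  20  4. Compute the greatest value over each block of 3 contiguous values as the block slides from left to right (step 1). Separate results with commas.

[2, 15, 5] → max 15
[15, 5, 19] → max 19
[5, 19, 10] → max 19
[19, 10, 18] → max 19
[10, 18, 6] → max 18
[18, 6, 11] → max 18
[6, 11, 20] → max 20
[11, 20, 4] → max 20

15, 19, 19, 19, 18, 18, 20, 20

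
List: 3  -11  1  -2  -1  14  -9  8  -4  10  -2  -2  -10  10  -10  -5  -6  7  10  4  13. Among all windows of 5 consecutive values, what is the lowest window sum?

(3, -11, 1, -2, -1) → sum -10
(-11, 1, -2, -1, 14) → sum 1
(1, -2, -1, 14, -9) → sum 3
(-2, -1, 14, -9, 8) → sum 10
(-1, 14, -9, 8, -4) → sum 8
(14, -9, 8, -4, 10) → sum 19
(-9, 8, -4, 10, -2) → sum 3
(8, -4, 10, -2, -2) → sum 10
(-4, 10, -2, -2, -10) → sum -8
(10, -2, -2, -10, 10) → sum 6
(-2, -2, -10, 10, -10) → sum -14
(-2, -10, 10, -10, -5) → sum -17
(-10, 10, -10, -5, -6) → sum -21
(10, -10, -5, -6, 7) → sum -4
(-10, -5, -6, 7, 10) → sum -4
(-5, -6, 7, 10, 4) → sum 10
(-6, 7, 10, 4, 13) → sum 28
Lowest of these is -21.

-21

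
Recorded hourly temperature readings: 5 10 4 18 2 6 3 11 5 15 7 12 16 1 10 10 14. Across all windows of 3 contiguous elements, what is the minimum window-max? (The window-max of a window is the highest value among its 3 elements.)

6

(5, 10, 4) → max 10
(10, 4, 18) → max 18
(4, 18, 2) → max 18
(18, 2, 6) → max 18
(2, 6, 3) → max 6
(6, 3, 11) → max 11
(3, 11, 5) → max 11
(11, 5, 15) → max 15
(5, 15, 7) → max 15
(15, 7, 12) → max 15
(7, 12, 16) → max 16
(12, 16, 1) → max 16
(16, 1, 10) → max 16
(1, 10, 10) → max 10
(10, 10, 14) → max 14
Minimum of these is 6.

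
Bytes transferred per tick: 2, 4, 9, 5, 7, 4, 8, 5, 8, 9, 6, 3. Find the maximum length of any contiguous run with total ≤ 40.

add 2: [2] sum 2, len 1
add 4: [2, 4] sum 6, len 2
add 9: [2, 4, 9] sum 15, len 3
add 5: [2, 4, 9, 5] sum 20, len 4
add 7: [2, 4, 9, 5, 7] sum 27, len 5
add 4: [2, 4, 9, 5, 7, 4] sum 31, len 6
add 8: [2, 4, 9, 5, 7, 4, 8] sum 39, len 7
add 5: [9, 5, 7, 4, 8, 5] sum 38, len 6
add 8: [5, 7, 4, 8, 5, 8] sum 37, len 6
add 9: [4, 8, 5, 8, 9] sum 34, len 5
add 6: [4, 8, 5, 8, 9, 6] sum 40, len 6
add 3: [8, 5, 8, 9, 6, 3] sum 39, len 6
Longest length seen: 7.

7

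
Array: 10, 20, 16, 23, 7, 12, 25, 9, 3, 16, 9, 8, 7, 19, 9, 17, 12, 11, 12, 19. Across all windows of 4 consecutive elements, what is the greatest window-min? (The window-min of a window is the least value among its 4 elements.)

11

Window mins for each of the 17 positions:
[10, 20, 16, 23] → min 10
[20, 16, 23, 7] → min 7
[16, 23, 7, 12] → min 7
[23, 7, 12, 25] → min 7
[7, 12, 25, 9] → min 7
[12, 25, 9, 3] → min 3
[25, 9, 3, 16] → min 3
[9, 3, 16, 9] → min 3
[3, 16, 9, 8] → min 3
[16, 9, 8, 7] → min 7
[9, 8, 7, 19] → min 7
[8, 7, 19, 9] → min 7
[7, 19, 9, 17] → min 7
[19, 9, 17, 12] → min 9
[9, 17, 12, 11] → min 9
[17, 12, 11, 12] → min 11
[12, 11, 12, 19] → min 11
Greatest of these is 11.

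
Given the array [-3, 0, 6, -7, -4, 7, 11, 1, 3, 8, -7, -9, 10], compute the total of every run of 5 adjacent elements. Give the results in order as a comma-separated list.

-3 0 6 -7 -4 → sum -8
0 6 -7 -4 7 → sum 2
6 -7 -4 7 11 → sum 13
-7 -4 7 11 1 → sum 8
-4 7 11 1 3 → sum 18
7 11 1 3 8 → sum 30
11 1 3 8 -7 → sum 16
1 3 8 -7 -9 → sum -4
3 8 -7 -9 10 → sum 5

-8, 2, 13, 8, 18, 30, 16, -4, 5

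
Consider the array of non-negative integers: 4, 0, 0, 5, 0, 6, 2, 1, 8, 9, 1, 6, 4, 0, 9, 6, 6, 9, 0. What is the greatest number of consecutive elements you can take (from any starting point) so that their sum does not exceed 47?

Extend to the right; shrink from the left whenever the sum exceeds 47:
[4] sum 4 len 1
[4, 0] sum 4 len 2
[4, 0, 0] sum 4 len 3
[4, 0, 0, 5] sum 9 len 4
[4, 0, 0, 5, 0] sum 9 len 5
[4, 0, 0, 5, 0, 6] sum 15 len 6
[4, 0, 0, 5, 0, 6, 2] sum 17 len 7
[4, 0, 0, 5, 0, 6, 2, 1] sum 18 len 8
[4, 0, 0, 5, 0, 6, 2, 1, 8] sum 26 len 9
[4, 0, 0, 5, 0, 6, 2, 1, 8, 9] sum 35 len 10
[4, 0, 0, 5, 0, 6, 2, 1, 8, 9, 1] sum 36 len 11
[4, 0, 0, 5, 0, 6, 2, 1, 8, 9, 1, 6] sum 42 len 12
[4, 0, 0, 5, 0, 6, 2, 1, 8, 9, 1, 6, 4] sum 46 len 13
[4, 0, 0, 5, 0, 6, 2, 1, 8, 9, 1, 6, 4, 0] sum 46 len 14
[0, 6, 2, 1, 8, 9, 1, 6, 4, 0, 9] sum 46 len 11
[2, 1, 8, 9, 1, 6, 4, 0, 9, 6] sum 46 len 10
[9, 1, 6, 4, 0, 9, 6, 6] sum 41 len 8
[1, 6, 4, 0, 9, 6, 6, 9] sum 41 len 8
[1, 6, 4, 0, 9, 6, 6, 9, 0] sum 41 len 9
Longest length seen: 14.

14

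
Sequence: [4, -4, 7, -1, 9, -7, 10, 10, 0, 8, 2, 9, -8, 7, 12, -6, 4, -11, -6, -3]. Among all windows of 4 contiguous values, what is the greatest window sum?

28

Each size-4 window and its sum:
[4, -4, 7, -1] → sum 6
[-4, 7, -1, 9] → sum 11
[7, -1, 9, -7] → sum 8
[-1, 9, -7, 10] → sum 11
[9, -7, 10, 10] → sum 22
[-7, 10, 10, 0] → sum 13
[10, 10, 0, 8] → sum 28
[10, 0, 8, 2] → sum 20
[0, 8, 2, 9] → sum 19
[8, 2, 9, -8] → sum 11
[2, 9, -8, 7] → sum 10
[9, -8, 7, 12] → sum 20
[-8, 7, 12, -6] → sum 5
[7, 12, -6, 4] → sum 17
[12, -6, 4, -11] → sum -1
[-6, 4, -11, -6] → sum -19
[4, -11, -6, -3] → sum -16
Greatest of these is 28.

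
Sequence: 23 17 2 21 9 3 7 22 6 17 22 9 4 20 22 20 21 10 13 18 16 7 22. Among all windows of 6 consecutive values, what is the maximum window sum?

[23, 17, 2, 21, 9, 3] → sum 75
[17, 2, 21, 9, 3, 7] → sum 59
[2, 21, 9, 3, 7, 22] → sum 64
[21, 9, 3, 7, 22, 6] → sum 68
[9, 3, 7, 22, 6, 17] → sum 64
[3, 7, 22, 6, 17, 22] → sum 77
[7, 22, 6, 17, 22, 9] → sum 83
[22, 6, 17, 22, 9, 4] → sum 80
[6, 17, 22, 9, 4, 20] → sum 78
[17, 22, 9, 4, 20, 22] → sum 94
[22, 9, 4, 20, 22, 20] → sum 97
[9, 4, 20, 22, 20, 21] → sum 96
[4, 20, 22, 20, 21, 10] → sum 97
[20, 22, 20, 21, 10, 13] → sum 106
[22, 20, 21, 10, 13, 18] → sum 104
[20, 21, 10, 13, 18, 16] → sum 98
[21, 10, 13, 18, 16, 7] → sum 85
[10, 13, 18, 16, 7, 22] → sum 86
Maximum of these is 106.

106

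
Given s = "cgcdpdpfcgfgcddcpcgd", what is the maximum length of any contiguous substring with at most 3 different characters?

[c] 1 distinct, len 1
[c, g] 2 distinct, len 2
[c, g, c] 2 distinct, len 3
[c, g, c, d] 3 distinct, len 4
[c, d, p] 3 distinct, len 3
[c, d, p, d] 3 distinct, len 4
[c, d, p, d, p] 3 distinct, len 5
[d, p, d, p, f] 3 distinct, len 5
[p, f, c] 3 distinct, len 3
[f, c, g] 3 distinct, len 3
[f, c, g, f] 3 distinct, len 4
[f, c, g, f, g] 3 distinct, len 5
[f, c, g, f, g, c] 3 distinct, len 6
[g, c, d] 3 distinct, len 3
[g, c, d, d] 3 distinct, len 4
[g, c, d, d, c] 3 distinct, len 5
[c, d, d, c, p] 3 distinct, len 5
[c, d, d, c, p, c] 3 distinct, len 6
[c, p, c, g] 3 distinct, len 4
[c, g, d] 3 distinct, len 3
Longest length with ≤3 distinct: 6.

6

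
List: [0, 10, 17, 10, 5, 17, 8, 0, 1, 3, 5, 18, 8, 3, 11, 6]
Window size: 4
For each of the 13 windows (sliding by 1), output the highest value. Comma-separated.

17, 17, 17, 17, 17, 17, 8, 5, 18, 18, 18, 18, 11

Sliding a size-4 window across the 16 values:
0 10 17 10 → max 17
10 17 10 5 → max 17
17 10 5 17 → max 17
10 5 17 8 → max 17
5 17 8 0 → max 17
17 8 0 1 → max 17
8 0 1 3 → max 8
0 1 3 5 → max 5
1 3 5 18 → max 18
3 5 18 8 → max 18
5 18 8 3 → max 18
18 8 3 11 → max 18
8 3 11 6 → max 11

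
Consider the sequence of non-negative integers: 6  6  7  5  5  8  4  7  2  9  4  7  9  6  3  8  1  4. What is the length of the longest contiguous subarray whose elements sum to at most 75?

add 6: [6] sum 6, len 1
add 6: [6, 6] sum 12, len 2
add 7: [6, 6, 7] sum 19, len 3
add 5: [6, 6, 7, 5] sum 24, len 4
add 5: [6, 6, 7, 5, 5] sum 29, len 5
add 8: [6, 6, 7, 5, 5, 8] sum 37, len 6
add 4: [6, 6, 7, 5, 5, 8, 4] sum 41, len 7
add 7: [6, 6, 7, 5, 5, 8, 4, 7] sum 48, len 8
add 2: [6, 6, 7, 5, 5, 8, 4, 7, 2] sum 50, len 9
add 9: [6, 6, 7, 5, 5, 8, 4, 7, 2, 9] sum 59, len 10
add 4: [6, 6, 7, 5, 5, 8, 4, 7, 2, 9, 4] sum 63, len 11
add 7: [6, 6, 7, 5, 5, 8, 4, 7, 2, 9, 4, 7] sum 70, len 12
add 9: [6, 7, 5, 5, 8, 4, 7, 2, 9, 4, 7, 9] sum 73, len 12
add 6: [7, 5, 5, 8, 4, 7, 2, 9, 4, 7, 9, 6] sum 73, len 12
add 3: [5, 5, 8, 4, 7, 2, 9, 4, 7, 9, 6, 3] sum 69, len 12
add 8: [5, 8, 4, 7, 2, 9, 4, 7, 9, 6, 3, 8] sum 72, len 12
add 1: [5, 8, 4, 7, 2, 9, 4, 7, 9, 6, 3, 8, 1] sum 73, len 13
add 4: [8, 4, 7, 2, 9, 4, 7, 9, 6, 3, 8, 1, 4] sum 72, len 13
Longest length seen: 13.

13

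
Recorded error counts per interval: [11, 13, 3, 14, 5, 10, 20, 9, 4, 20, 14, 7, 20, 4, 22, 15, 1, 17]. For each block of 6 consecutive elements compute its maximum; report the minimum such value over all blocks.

11 13 3 14 5 10 → max 14
13 3 14 5 10 20 → max 20
3 14 5 10 20 9 → max 20
14 5 10 20 9 4 → max 20
5 10 20 9 4 20 → max 20
10 20 9 4 20 14 → max 20
20 9 4 20 14 7 → max 20
9 4 20 14 7 20 → max 20
4 20 14 7 20 4 → max 20
20 14 7 20 4 22 → max 22
14 7 20 4 22 15 → max 22
7 20 4 22 15 1 → max 22
20 4 22 15 1 17 → max 22
Minimum of these is 14.

14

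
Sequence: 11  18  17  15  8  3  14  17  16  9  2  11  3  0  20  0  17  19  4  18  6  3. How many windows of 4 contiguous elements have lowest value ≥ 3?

(11, 18, 17, 15) → min 11  ≥ 3 ✓
(18, 17, 15, 8) → min 8  ≥ 3 ✓
(17, 15, 8, 3) → min 3  ≥ 3 ✓
(15, 8, 3, 14) → min 3  ≥ 3 ✓
(8, 3, 14, 17) → min 3  ≥ 3 ✓
(3, 14, 17, 16) → min 3  ≥ 3 ✓
(14, 17, 16, 9) → min 9  ≥ 3 ✓
(17, 16, 9, 2) → min 2
(16, 9, 2, 11) → min 2
(9, 2, 11, 3) → min 2
(2, 11, 3, 0) → min 0
(11, 3, 0, 20) → min 0
(3, 0, 20, 0) → min 0
(0, 20, 0, 17) → min 0
(20, 0, 17, 19) → min 0
(0, 17, 19, 4) → min 0
(17, 19, 4, 18) → min 4  ≥ 3 ✓
(19, 4, 18, 6) → min 4  ≥ 3 ✓
(4, 18, 6, 3) → min 3  ≥ 3 ✓
10 windows satisfy the condition.

10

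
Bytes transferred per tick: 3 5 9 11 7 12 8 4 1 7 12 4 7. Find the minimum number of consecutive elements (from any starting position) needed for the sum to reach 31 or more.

add 3: running sum 3 < 31
add 5: running sum 8 < 31
add 9: running sum 17 < 31
add 11: running sum 28 < 31
add 7: shortest ending here [5, 9, 11, 7] sum 32, len 4
add 12: shortest ending here [9, 11, 7, 12] sum 39, len 4
add 8: shortest ending here [11, 7, 12, 8] sum 38, len 4
add 4: shortest ending here [7, 12, 8, 4] sum 31, len 4
add 1: shortest ending here [7, 12, 8, 4, 1] sum 32, len 5
add 7: shortest ending here [12, 8, 4, 1, 7] sum 32, len 5
add 12: shortest ending here [8, 4, 1, 7, 12] sum 32, len 5
add 4: shortest ending here [8, 4, 1, 7, 12, 4] sum 36, len 6
add 7: shortest ending here [1, 7, 12, 4, 7] sum 31, len 5
Shortest qualifying length: 4.

4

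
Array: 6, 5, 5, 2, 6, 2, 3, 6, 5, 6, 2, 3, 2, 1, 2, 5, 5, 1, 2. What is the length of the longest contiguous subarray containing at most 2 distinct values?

3

add 6: window [6] (1 distinct), len 1
add 5: window [6, 5] (2 distinct), len 2
add 5: window [6, 5, 5] (2 distinct), len 3
add 2: window [5, 5, 2] (2 distinct), len 3
add 6: window [2, 6] (2 distinct), len 2
add 2: window [2, 6, 2] (2 distinct), len 3
add 3: window [2, 3] (2 distinct), len 2
add 6: window [3, 6] (2 distinct), len 2
add 5: window [6, 5] (2 distinct), len 2
add 6: window [6, 5, 6] (2 distinct), len 3
add 2: window [6, 2] (2 distinct), len 2
add 3: window [2, 3] (2 distinct), len 2
add 2: window [2, 3, 2] (2 distinct), len 3
add 1: window [2, 1] (2 distinct), len 2
add 2: window [2, 1, 2] (2 distinct), len 3
add 5: window [2, 5] (2 distinct), len 2
add 5: window [2, 5, 5] (2 distinct), len 3
add 1: window [5, 5, 1] (2 distinct), len 3
add 2: window [1, 2] (2 distinct), len 2
Longest length with ≤2 distinct: 3.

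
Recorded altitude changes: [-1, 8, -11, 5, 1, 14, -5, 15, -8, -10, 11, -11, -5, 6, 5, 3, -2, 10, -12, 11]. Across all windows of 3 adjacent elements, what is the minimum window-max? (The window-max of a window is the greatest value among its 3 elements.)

5

(-1, 8, -11) → max 8
(8, -11, 5) → max 8
(-11, 5, 1) → max 5
(5, 1, 14) → max 14
(1, 14, -5) → max 14
(14, -5, 15) → max 15
(-5, 15, -8) → max 15
(15, -8, -10) → max 15
(-8, -10, 11) → max 11
(-10, 11, -11) → max 11
(11, -11, -5) → max 11
(-11, -5, 6) → max 6
(-5, 6, 5) → max 6
(6, 5, 3) → max 6
(5, 3, -2) → max 5
(3, -2, 10) → max 10
(-2, 10, -12) → max 10
(10, -12, 11) → max 11
Minimum of these is 5.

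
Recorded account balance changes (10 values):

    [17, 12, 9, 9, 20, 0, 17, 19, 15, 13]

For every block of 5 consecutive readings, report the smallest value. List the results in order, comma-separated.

17 12 9 9 20 → min 9
12 9 9 20 0 → min 0
9 9 20 0 17 → min 0
9 20 0 17 19 → min 0
20 0 17 19 15 → min 0
0 17 19 15 13 → min 0

9, 0, 0, 0, 0, 0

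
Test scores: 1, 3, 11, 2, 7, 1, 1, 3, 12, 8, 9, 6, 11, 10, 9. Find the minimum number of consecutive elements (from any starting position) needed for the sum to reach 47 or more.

Extend right; whenever the sum reaches 47, record the length and shrink from the left:
add 1: running sum 1 < 47
add 3: running sum 4 < 47
add 11: running sum 15 < 47
add 2: running sum 17 < 47
add 7: running sum 24 < 47
add 1: running sum 25 < 47
add 1: running sum 26 < 47
add 3: running sum 29 < 47
add 12: running sum 41 < 47
add 8: shortest ending here [3, 11, 2, 7, 1, 1, 3, 12, 8] sum 48, len 9
add 9: shortest ending here [11, 2, 7, 1, 1, 3, 12, 8, 9] sum 54, len 9
add 6: shortest ending here [7, 1, 1, 3, 12, 8, 9, 6] sum 47, len 8
add 11: shortest ending here [3, 12, 8, 9, 6, 11] sum 49, len 6
add 10: shortest ending here [12, 8, 9, 6, 11, 10] sum 56, len 6
add 9: shortest ending here [8, 9, 6, 11, 10, 9] sum 53, len 6
Shortest qualifying length: 6.

6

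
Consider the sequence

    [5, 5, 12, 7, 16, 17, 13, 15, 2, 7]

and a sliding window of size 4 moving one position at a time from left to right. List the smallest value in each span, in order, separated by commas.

5, 5, 7, 7, 13, 2, 2

(5, 5, 12, 7) → min 5
(5, 12, 7, 16) → min 5
(12, 7, 16, 17) → min 7
(7, 16, 17, 13) → min 7
(16, 17, 13, 15) → min 13
(17, 13, 15, 2) → min 2
(13, 15, 2, 7) → min 2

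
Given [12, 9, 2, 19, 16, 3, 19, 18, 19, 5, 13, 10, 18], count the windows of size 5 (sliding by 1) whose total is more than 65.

3

12 9 2 19 16 → sum 58
9 2 19 16 3 → sum 49
2 19 16 3 19 → sum 59
19 16 3 19 18 → sum 75  > 65 ✓
16 3 19 18 19 → sum 75  > 65 ✓
3 19 18 19 5 → sum 64
19 18 19 5 13 → sum 74  > 65 ✓
18 19 5 13 10 → sum 65
19 5 13 10 18 → sum 65
3 windows satisfy the condition.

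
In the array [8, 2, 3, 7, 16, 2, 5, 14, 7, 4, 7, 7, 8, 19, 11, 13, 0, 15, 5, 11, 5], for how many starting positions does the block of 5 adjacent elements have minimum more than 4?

2

[8, 2, 3, 7, 16] → min 2
[2, 3, 7, 16, 2] → min 2
[3, 7, 16, 2, 5] → min 2
[7, 16, 2, 5, 14] → min 2
[16, 2, 5, 14, 7] → min 2
[2, 5, 14, 7, 4] → min 2
[5, 14, 7, 4, 7] → min 4
[14, 7, 4, 7, 7] → min 4
[7, 4, 7, 7, 8] → min 4
[4, 7, 7, 8, 19] → min 4
[7, 7, 8, 19, 11] → min 7  > 4 ✓
[7, 8, 19, 11, 13] → min 7  > 4 ✓
[8, 19, 11, 13, 0] → min 0
[19, 11, 13, 0, 15] → min 0
[11, 13, 0, 15, 5] → min 0
[13, 0, 15, 5, 11] → min 0
[0, 15, 5, 11, 5] → min 0
2 windows satisfy the condition.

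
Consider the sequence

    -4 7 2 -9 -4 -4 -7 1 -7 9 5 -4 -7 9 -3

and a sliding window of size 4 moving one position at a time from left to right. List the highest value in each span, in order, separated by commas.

7, 7, 2, -4, 1, 1, 9, 9, 9, 9, 9, 9

(-4, 7, 2, -9) → max 7
(7, 2, -9, -4) → max 7
(2, -9, -4, -4) → max 2
(-9, -4, -4, -7) → max -4
(-4, -4, -7, 1) → max 1
(-4, -7, 1, -7) → max 1
(-7, 1, -7, 9) → max 9
(1, -7, 9, 5) → max 9
(-7, 9, 5, -4) → max 9
(9, 5, -4, -7) → max 9
(5, -4, -7, 9) → max 9
(-4, -7, 9, -3) → max 9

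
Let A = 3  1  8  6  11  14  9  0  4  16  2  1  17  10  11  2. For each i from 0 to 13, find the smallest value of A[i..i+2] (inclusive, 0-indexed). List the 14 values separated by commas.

(3, 1, 8) → min 1
(1, 8, 6) → min 1
(8, 6, 11) → min 6
(6, 11, 14) → min 6
(11, 14, 9) → min 9
(14, 9, 0) → min 0
(9, 0, 4) → min 0
(0, 4, 16) → min 0
(4, 16, 2) → min 2
(16, 2, 1) → min 1
(2, 1, 17) → min 1
(1, 17, 10) → min 1
(17, 10, 11) → min 10
(10, 11, 2) → min 2

1, 1, 6, 6, 9, 0, 0, 0, 2, 1, 1, 1, 10, 2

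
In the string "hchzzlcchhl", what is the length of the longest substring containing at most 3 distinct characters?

6

Extend right; when distinct count exceeds 3, shrink from the left:
add h: window [h] (1 distinct), len 1
add c: window [h, c] (2 distinct), len 2
add h: window [h, c, h] (2 distinct), len 3
add z: window [h, c, h, z] (3 distinct), len 4
add z: window [h, c, h, z, z] (3 distinct), len 5
add l: window [h, z, z, l] (3 distinct), len 4
add c: window [z, z, l, c] (3 distinct), len 4
add c: window [z, z, l, c, c] (3 distinct), len 5
add h: window [l, c, c, h] (3 distinct), len 4
add h: window [l, c, c, h, h] (3 distinct), len 5
add l: window [l, c, c, h, h, l] (3 distinct), len 6
Longest length with ≤3 distinct: 6.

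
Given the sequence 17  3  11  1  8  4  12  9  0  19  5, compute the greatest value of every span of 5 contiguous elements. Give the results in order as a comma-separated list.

17 3 11 1 8 → max 17
3 11 1 8 4 → max 11
11 1 8 4 12 → max 12
1 8 4 12 9 → max 12
8 4 12 9 0 → max 12
4 12 9 0 19 → max 19
12 9 0 19 5 → max 19

17, 11, 12, 12, 12, 19, 19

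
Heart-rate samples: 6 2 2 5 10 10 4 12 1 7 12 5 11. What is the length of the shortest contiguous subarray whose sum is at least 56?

Extend right; whenever the sum reaches 56, record the length and shrink from the left:
add 6: running sum 6 < 56
add 2: running sum 8 < 56
add 2: running sum 10 < 56
add 5: running sum 15 < 56
add 10: running sum 25 < 56
add 10: running sum 35 < 56
add 4: running sum 39 < 56
add 12: running sum 51 < 56
add 1: running sum 52 < 56
end 9: [6, 2, 2, 5, 10, 10, 4, 12, 1, 7] sum 59, len 10
end 10: [10, 10, 4, 12, 1, 7, 12] sum 56, len 7
end 11: [10, 10, 4, 12, 1, 7, 12, 5] sum 61, len 8
end 12: [10, 4, 12, 1, 7, 12, 5, 11] sum 62, len 8
Shortest qualifying length: 7.

7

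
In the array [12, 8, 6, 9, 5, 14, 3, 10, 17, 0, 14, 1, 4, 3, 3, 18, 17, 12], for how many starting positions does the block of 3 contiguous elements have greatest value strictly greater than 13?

12 8 6 → max 12
8 6 9 → max 9
6 9 5 → max 9
9 5 14 → max 14  > 13 ✓
5 14 3 → max 14  > 13 ✓
14 3 10 → max 14  > 13 ✓
3 10 17 → max 17  > 13 ✓
10 17 0 → max 17  > 13 ✓
17 0 14 → max 17  > 13 ✓
0 14 1 → max 14  > 13 ✓
14 1 4 → max 14  > 13 ✓
1 4 3 → max 4
4 3 3 → max 4
3 3 18 → max 18  > 13 ✓
3 18 17 → max 18  > 13 ✓
18 17 12 → max 18  > 13 ✓
11 windows satisfy the condition.

11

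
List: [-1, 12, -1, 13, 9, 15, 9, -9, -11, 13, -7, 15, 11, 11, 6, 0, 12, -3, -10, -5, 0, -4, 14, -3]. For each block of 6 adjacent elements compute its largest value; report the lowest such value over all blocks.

Each size-6 window and its max:
[-1, 12, -1, 13, 9, 15] → max 15
[12, -1, 13, 9, 15, 9] → max 15
[-1, 13, 9, 15, 9, -9] → max 15
[13, 9, 15, 9, -9, -11] → max 15
[9, 15, 9, -9, -11, 13] → max 15
[15, 9, -9, -11, 13, -7] → max 15
[9, -9, -11, 13, -7, 15] → max 15
[-9, -11, 13, -7, 15, 11] → max 15
[-11, 13, -7, 15, 11, 11] → max 15
[13, -7, 15, 11, 11, 6] → max 15
[-7, 15, 11, 11, 6, 0] → max 15
[15, 11, 11, 6, 0, 12] → max 15
[11, 11, 6, 0, 12, -3] → max 12
[11, 6, 0, 12, -3, -10] → max 12
[6, 0, 12, -3, -10, -5] → max 12
[0, 12, -3, -10, -5, 0] → max 12
[12, -3, -10, -5, 0, -4] → max 12
[-3, -10, -5, 0, -4, 14] → max 14
[-10, -5, 0, -4, 14, -3] → max 14
Lowest of these is 12.

12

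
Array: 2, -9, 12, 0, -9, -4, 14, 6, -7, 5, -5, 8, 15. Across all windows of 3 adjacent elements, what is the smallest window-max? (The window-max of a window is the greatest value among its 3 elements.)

(2, -9, 12) → max 12
(-9, 12, 0) → max 12
(12, 0, -9) → max 12
(0, -9, -4) → max 0
(-9, -4, 14) → max 14
(-4, 14, 6) → max 14
(14, 6, -7) → max 14
(6, -7, 5) → max 6
(-7, 5, -5) → max 5
(5, -5, 8) → max 8
(-5, 8, 15) → max 15
Smallest of these is 0.

0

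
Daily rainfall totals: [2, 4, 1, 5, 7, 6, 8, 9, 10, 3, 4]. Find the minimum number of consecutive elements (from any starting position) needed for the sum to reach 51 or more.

add 2: running sum 2 < 51
add 4: running sum 6 < 51
add 1: running sum 7 < 51
add 5: running sum 12 < 51
add 7: running sum 19 < 51
add 6: running sum 25 < 51
add 8: running sum 33 < 51
add 9: running sum 42 < 51
end 8: [2, 4, 1, 5, 7, 6, 8, 9, 10] sum 52, len 9
end 9: [4, 1, 5, 7, 6, 8, 9, 10, 3] sum 53, len 9
end 10: [5, 7, 6, 8, 9, 10, 3, 4] sum 52, len 8
Shortest qualifying length: 8.

8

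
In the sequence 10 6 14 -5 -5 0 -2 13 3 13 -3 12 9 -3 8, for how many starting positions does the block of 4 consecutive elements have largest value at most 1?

1

(10, 6, 14, -5) → max 14
(6, 14, -5, -5) → max 14
(14, -5, -5, 0) → max 14
(-5, -5, 0, -2) → max 0  ≤ 1 ✓
(-5, 0, -2, 13) → max 13
(0, -2, 13, 3) → max 13
(-2, 13, 3, 13) → max 13
(13, 3, 13, -3) → max 13
(3, 13, -3, 12) → max 13
(13, -3, 12, 9) → max 13
(-3, 12, 9, -3) → max 12
(12, 9, -3, 8) → max 12
1 window satisfy the condition.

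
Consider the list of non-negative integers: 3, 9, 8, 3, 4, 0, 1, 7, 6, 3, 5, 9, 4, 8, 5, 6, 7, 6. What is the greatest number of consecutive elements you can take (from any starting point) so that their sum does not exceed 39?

[3] sum 3 len 1
[3, 9] sum 12 len 2
[3, 9, 8] sum 20 len 3
[3, 9, 8, 3] sum 23 len 4
[3, 9, 8, 3, 4] sum 27 len 5
[3, 9, 8, 3, 4, 0] sum 27 len 6
[3, 9, 8, 3, 4, 0, 1] sum 28 len 7
[3, 9, 8, 3, 4, 0, 1, 7] sum 35 len 8
[9, 8, 3, 4, 0, 1, 7, 6] sum 38 len 8
[8, 3, 4, 0, 1, 7, 6, 3] sum 32 len 8
[8, 3, 4, 0, 1, 7, 6, 3, 5] sum 37 len 9
[3, 4, 0, 1, 7, 6, 3, 5, 9] sum 38 len 9
[4, 0, 1, 7, 6, 3, 5, 9, 4] sum 39 len 9
[6, 3, 5, 9, 4, 8] sum 35 len 6
[3, 5, 9, 4, 8, 5] sum 34 len 6
[5, 9, 4, 8, 5, 6] sum 37 len 6
[9, 4, 8, 5, 6, 7] sum 39 len 6
[4, 8, 5, 6, 7, 6] sum 36 len 6
Longest length seen: 9.

9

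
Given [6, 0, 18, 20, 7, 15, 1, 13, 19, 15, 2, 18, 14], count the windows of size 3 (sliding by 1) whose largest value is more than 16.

9

6 0 18 → max 18  > 16 ✓
0 18 20 → max 20  > 16 ✓
18 20 7 → max 20  > 16 ✓
20 7 15 → max 20  > 16 ✓
7 15 1 → max 15
15 1 13 → max 15
1 13 19 → max 19  > 16 ✓
13 19 15 → max 19  > 16 ✓
19 15 2 → max 19  > 16 ✓
15 2 18 → max 18  > 16 ✓
2 18 14 → max 18  > 16 ✓
9 windows satisfy the condition.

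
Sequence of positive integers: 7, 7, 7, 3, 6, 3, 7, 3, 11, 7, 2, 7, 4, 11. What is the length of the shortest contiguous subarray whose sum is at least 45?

Extend right; whenever the sum reaches 45, record the length and shrink from the left:
add 7: running sum 7 < 45
add 7: running sum 14 < 45
add 7: running sum 21 < 45
add 3: running sum 24 < 45
add 6: running sum 30 < 45
add 3: running sum 33 < 45
add 7: running sum 40 < 45
add 3: running sum 43 < 45
add 11: shortest ending here [7, 7, 3, 6, 3, 7, 3, 11] sum 47, len 8
add 7: shortest ending here [7, 3, 6, 3, 7, 3, 11, 7] sum 47, len 8
add 2: shortest ending here [7, 3, 6, 3, 7, 3, 11, 7, 2] sum 49, len 9
add 7: shortest ending here [6, 3, 7, 3, 11, 7, 2, 7] sum 46, len 8
add 4: shortest ending here [6, 3, 7, 3, 11, 7, 2, 7, 4] sum 50, len 9
add 11: shortest ending here [3, 11, 7, 2, 7, 4, 11] sum 45, len 7
Shortest qualifying length: 7.

7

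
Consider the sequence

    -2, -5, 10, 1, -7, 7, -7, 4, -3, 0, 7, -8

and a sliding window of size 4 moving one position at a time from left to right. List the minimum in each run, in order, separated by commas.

Sliding a size-4 window across the 12 values:
[-2, -5, 10, 1] → min -5
[-5, 10, 1, -7] → min -7
[10, 1, -7, 7] → min -7
[1, -7, 7, -7] → min -7
[-7, 7, -7, 4] → min -7
[7, -7, 4, -3] → min -7
[-7, 4, -3, 0] → min -7
[4, -3, 0, 7] → min -3
[-3, 0, 7, -8] → min -8

-5, -7, -7, -7, -7, -7, -7, -3, -8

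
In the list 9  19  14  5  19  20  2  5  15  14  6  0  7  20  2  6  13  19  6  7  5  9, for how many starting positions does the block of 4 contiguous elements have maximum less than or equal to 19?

[9, 19, 14, 5] → max 19  ≤ 19 ✓
[19, 14, 5, 19] → max 19  ≤ 19 ✓
[14, 5, 19, 20] → max 20
[5, 19, 20, 2] → max 20
[19, 20, 2, 5] → max 20
[20, 2, 5, 15] → max 20
[2, 5, 15, 14] → max 15  ≤ 19 ✓
[5, 15, 14, 6] → max 15  ≤ 19 ✓
[15, 14, 6, 0] → max 15  ≤ 19 ✓
[14, 6, 0, 7] → max 14  ≤ 19 ✓
[6, 0, 7, 20] → max 20
[0, 7, 20, 2] → max 20
[7, 20, 2, 6] → max 20
[20, 2, 6, 13] → max 20
[2, 6, 13, 19] → max 19  ≤ 19 ✓
[6, 13, 19, 6] → max 19  ≤ 19 ✓
[13, 19, 6, 7] → max 19  ≤ 19 ✓
[19, 6, 7, 5] → max 19  ≤ 19 ✓
[6, 7, 5, 9] → max 9  ≤ 19 ✓
11 windows satisfy the condition.

11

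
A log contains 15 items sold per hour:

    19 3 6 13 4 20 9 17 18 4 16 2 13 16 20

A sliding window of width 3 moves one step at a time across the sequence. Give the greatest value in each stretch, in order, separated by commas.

[19, 3, 6] → max 19
[3, 6, 13] → max 13
[6, 13, 4] → max 13
[13, 4, 20] → max 20
[4, 20, 9] → max 20
[20, 9, 17] → max 20
[9, 17, 18] → max 18
[17, 18, 4] → max 18
[18, 4, 16] → max 18
[4, 16, 2] → max 16
[16, 2, 13] → max 16
[2, 13, 16] → max 16
[13, 16, 20] → max 20

19, 13, 13, 20, 20, 20, 18, 18, 18, 16, 16, 16, 20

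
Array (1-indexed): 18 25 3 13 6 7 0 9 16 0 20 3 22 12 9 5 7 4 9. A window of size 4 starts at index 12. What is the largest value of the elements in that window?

Elements at indices 12..15: 3, 22, 12, 9
max(3, 22, 12, 9) = 22

22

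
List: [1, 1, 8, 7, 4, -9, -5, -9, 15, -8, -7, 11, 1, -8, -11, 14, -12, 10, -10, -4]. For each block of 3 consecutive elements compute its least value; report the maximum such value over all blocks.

[1, 1, 8] → min 1
[1, 8, 7] → min 1
[8, 7, 4] → min 4
[7, 4, -9] → min -9
[4, -9, -5] → min -9
[-9, -5, -9] → min -9
[-5, -9, 15] → min -9
[-9, 15, -8] → min -9
[15, -8, -7] → min -8
[-8, -7, 11] → min -8
[-7, 11, 1] → min -7
[11, 1, -8] → min -8
[1, -8, -11] → min -11
[-8, -11, 14] → min -11
[-11, 14, -12] → min -12
[14, -12, 10] → min -12
[-12, 10, -10] → min -12
[10, -10, -4] → min -10
Maximum of these is 4.

4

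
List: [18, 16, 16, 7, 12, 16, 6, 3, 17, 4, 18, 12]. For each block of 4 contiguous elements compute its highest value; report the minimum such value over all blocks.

16

[18, 16, 16, 7] → max 18
[16, 16, 7, 12] → max 16
[16, 7, 12, 16] → max 16
[7, 12, 16, 6] → max 16
[12, 16, 6, 3] → max 16
[16, 6, 3, 17] → max 17
[6, 3, 17, 4] → max 17
[3, 17, 4, 18] → max 18
[17, 4, 18, 12] → max 18
Minimum of these is 16.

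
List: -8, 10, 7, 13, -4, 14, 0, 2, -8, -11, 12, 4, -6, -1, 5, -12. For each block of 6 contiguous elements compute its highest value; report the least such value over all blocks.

12

-8 10 7 13 -4 14 → max 14
10 7 13 -4 14 0 → max 14
7 13 -4 14 0 2 → max 14
13 -4 14 0 2 -8 → max 14
-4 14 0 2 -8 -11 → max 14
14 0 2 -8 -11 12 → max 14
0 2 -8 -11 12 4 → max 12
2 -8 -11 12 4 -6 → max 12
-8 -11 12 4 -6 -1 → max 12
-11 12 4 -6 -1 5 → max 12
12 4 -6 -1 5 -12 → max 12
Least of these is 12.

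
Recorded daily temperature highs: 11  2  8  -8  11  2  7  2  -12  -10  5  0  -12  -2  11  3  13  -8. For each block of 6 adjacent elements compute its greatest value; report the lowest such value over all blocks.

5

11 2 8 -8 11 2 → max 11
2 8 -8 11 2 7 → max 11
8 -8 11 2 7 2 → max 11
-8 11 2 7 2 -12 → max 11
11 2 7 2 -12 -10 → max 11
2 7 2 -12 -10 5 → max 7
7 2 -12 -10 5 0 → max 7
2 -12 -10 5 0 -12 → max 5
-12 -10 5 0 -12 -2 → max 5
-10 5 0 -12 -2 11 → max 11
5 0 -12 -2 11 3 → max 11
0 -12 -2 11 3 13 → max 13
-12 -2 11 3 13 -8 → max 13
Lowest of these is 5.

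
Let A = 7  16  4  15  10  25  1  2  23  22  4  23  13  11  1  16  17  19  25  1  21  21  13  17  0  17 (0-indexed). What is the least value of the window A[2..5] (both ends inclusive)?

Elements at indices 2..5: 4, 15, 10, 25
min(4, 15, 10, 25) = 4

4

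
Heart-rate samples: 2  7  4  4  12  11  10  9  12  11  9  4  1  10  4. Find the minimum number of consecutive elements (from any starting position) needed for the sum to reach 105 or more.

14

Extend right; whenever the sum reaches 105, record the length and shrink from the left:
add 2: running sum 2 < 105
add 7: running sum 9 < 105
add 4: running sum 13 < 105
add 4: running sum 17 < 105
add 12: running sum 29 < 105
add 11: running sum 40 < 105
add 10: running sum 50 < 105
add 9: running sum 59 < 105
add 12: running sum 71 < 105
add 11: running sum 82 < 105
add 9: running sum 91 < 105
add 4: running sum 95 < 105
add 1: running sum 96 < 105
add 10: shortest ending here [2, 7, 4, 4, 12, 11, 10, 9, 12, 11, 9, 4, 1, 10] sum 106, len 14
add 4: shortest ending here [7, 4, 4, 12, 11, 10, 9, 12, 11, 9, 4, 1, 10, 4] sum 108, len 14
Shortest qualifying length: 14.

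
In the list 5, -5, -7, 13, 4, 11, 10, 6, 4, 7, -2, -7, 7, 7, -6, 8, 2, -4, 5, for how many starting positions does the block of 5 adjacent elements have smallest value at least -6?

[5, -5, -7, 13, 4] → min -7
[-5, -7, 13, 4, 11] → min -7
[-7, 13, 4, 11, 10] → min -7
[13, 4, 11, 10, 6] → min 4  ≥ -6 ✓
[4, 11, 10, 6, 4] → min 4  ≥ -6 ✓
[11, 10, 6, 4, 7] → min 4  ≥ -6 ✓
[10, 6, 4, 7, -2] → min -2  ≥ -6 ✓
[6, 4, 7, -2, -7] → min -7
[4, 7, -2, -7, 7] → min -7
[7, -2, -7, 7, 7] → min -7
[-2, -7, 7, 7, -6] → min -7
[-7, 7, 7, -6, 8] → min -7
[7, 7, -6, 8, 2] → min -6  ≥ -6 ✓
[7, -6, 8, 2, -4] → min -6  ≥ -6 ✓
[-6, 8, 2, -4, 5] → min -6  ≥ -6 ✓
7 windows satisfy the condition.

7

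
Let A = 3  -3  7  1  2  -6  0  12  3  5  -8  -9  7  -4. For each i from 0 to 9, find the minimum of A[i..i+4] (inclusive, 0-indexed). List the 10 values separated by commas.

-3, -6, -6, -6, -6, -6, -8, -9, -9, -9

Sliding a size-5 window across the 14 values:
(3, -3, 7, 1, 2) → min -3
(-3, 7, 1, 2, -6) → min -6
(7, 1, 2, -6, 0) → min -6
(1, 2, -6, 0, 12) → min -6
(2, -6, 0, 12, 3) → min -6
(-6, 0, 12, 3, 5) → min -6
(0, 12, 3, 5, -8) → min -8
(12, 3, 5, -8, -9) → min -9
(3, 5, -8, -9, 7) → min -9
(5, -8, -9, 7, -4) → min -9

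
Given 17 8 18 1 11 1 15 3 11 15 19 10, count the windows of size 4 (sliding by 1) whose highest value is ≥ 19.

2

(17, 8, 18, 1) → max 18
(8, 18, 1, 11) → max 18
(18, 1, 11, 1) → max 18
(1, 11, 1, 15) → max 15
(11, 1, 15, 3) → max 15
(1, 15, 3, 11) → max 15
(15, 3, 11, 15) → max 15
(3, 11, 15, 19) → max 19  ≥ 19 ✓
(11, 15, 19, 10) → max 19  ≥ 19 ✓
2 windows satisfy the condition.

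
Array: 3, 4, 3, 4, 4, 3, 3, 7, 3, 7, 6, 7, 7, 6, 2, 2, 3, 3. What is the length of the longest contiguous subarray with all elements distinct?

add 3: [3] len 1
add 4: [3, 4] len 2
add 3 (repeat 3, move left end past it): [4, 3] len 2
add 4 (repeat 4, move left end past it): [3, 4] len 2
add 4 (repeat 4, move left end past it): [4] len 1
add 3: [4, 3] len 2
add 3 (repeat 3, move left end past it): [3] len 1
add 7: [3, 7] len 2
add 3 (repeat 3, move left end past it): [7, 3] len 2
add 7 (repeat 7, move left end past it): [3, 7] len 2
add 6: [3, 7, 6] len 3
add 7 (repeat 7, move left end past it): [6, 7] len 2
add 7 (repeat 7, move left end past it): [7] len 1
add 6: [7, 6] len 2
add 2: [7, 6, 2] len 3
add 2 (repeat 2, move left end past it): [2] len 1
add 3: [2, 3] len 2
add 3 (repeat 3, move left end past it): [3] len 1
Longest all-distinct length: 3.

3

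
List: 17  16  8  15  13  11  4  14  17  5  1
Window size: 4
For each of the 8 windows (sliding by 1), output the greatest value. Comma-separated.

17, 16, 15, 15, 14, 17, 17, 17

(17, 16, 8, 15) → max 17
(16, 8, 15, 13) → max 16
(8, 15, 13, 11) → max 15
(15, 13, 11, 4) → max 15
(13, 11, 4, 14) → max 14
(11, 4, 14, 17) → max 17
(4, 14, 17, 5) → max 17
(14, 17, 5, 1) → max 17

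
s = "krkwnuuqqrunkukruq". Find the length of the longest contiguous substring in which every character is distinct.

5

[k] len 1
[k, r] len 2
[r, k] len 2
[r, k, w] len 3
[r, k, w, n] len 4
[r, k, w, n, u] len 5
[u] len 1
[u, q] len 2
[q] len 1
[q, r] len 2
[q, r, u] len 3
[q, r, u, n] len 4
[q, r, u, n, k] len 5
[n, k, u] len 3
[u, k] len 2
[u, k, r] len 3
[k, r, u] len 3
[k, r, u, q] len 4
Longest all-distinct length: 5.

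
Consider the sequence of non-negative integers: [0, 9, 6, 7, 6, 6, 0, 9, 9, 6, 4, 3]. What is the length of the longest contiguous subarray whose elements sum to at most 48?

8

add 0: [0] sum 0, len 1
add 9: [0, 9] sum 9, len 2
add 6: [0, 9, 6] sum 15, len 3
add 7: [0, 9, 6, 7] sum 22, len 4
add 6: [0, 9, 6, 7, 6] sum 28, len 5
add 6: [0, 9, 6, 7, 6, 6] sum 34, len 6
add 0: [0, 9, 6, 7, 6, 6, 0] sum 34, len 7
add 9: [0, 9, 6, 7, 6, 6, 0, 9] sum 43, len 8
add 9: [6, 7, 6, 6, 0, 9, 9] sum 43, len 7
add 6: [7, 6, 6, 0, 9, 9, 6] sum 43, len 7
add 4: [7, 6, 6, 0, 9, 9, 6, 4] sum 47, len 8
add 3: [6, 6, 0, 9, 9, 6, 4, 3] sum 43, len 8
Longest length seen: 8.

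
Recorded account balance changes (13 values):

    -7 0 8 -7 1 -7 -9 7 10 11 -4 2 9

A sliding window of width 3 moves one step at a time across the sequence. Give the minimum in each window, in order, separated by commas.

[-7, 0, 8] → min -7
[0, 8, -7] → min -7
[8, -7, 1] → min -7
[-7, 1, -7] → min -7
[1, -7, -9] → min -9
[-7, -9, 7] → min -9
[-9, 7, 10] → min -9
[7, 10, 11] → min 7
[10, 11, -4] → min -4
[11, -4, 2] → min -4
[-4, 2, 9] → min -4

-7, -7, -7, -7, -9, -9, -9, 7, -4, -4, -4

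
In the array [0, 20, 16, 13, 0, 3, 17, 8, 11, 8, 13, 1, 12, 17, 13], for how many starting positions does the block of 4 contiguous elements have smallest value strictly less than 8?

0 20 16 13 → min 0  < 8 ✓
20 16 13 0 → min 0  < 8 ✓
16 13 0 3 → min 0  < 8 ✓
13 0 3 17 → min 0  < 8 ✓
0 3 17 8 → min 0  < 8 ✓
3 17 8 11 → min 3  < 8 ✓
17 8 11 8 → min 8
8 11 8 13 → min 8
11 8 13 1 → min 1  < 8 ✓
8 13 1 12 → min 1  < 8 ✓
13 1 12 17 → min 1  < 8 ✓
1 12 17 13 → min 1  < 8 ✓
10 windows satisfy the condition.

10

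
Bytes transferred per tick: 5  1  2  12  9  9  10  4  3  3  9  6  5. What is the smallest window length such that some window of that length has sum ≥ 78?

add 5: running sum 5 < 78
add 1: running sum 6 < 78
add 2: running sum 8 < 78
add 12: running sum 20 < 78
add 9: running sum 29 < 78
add 9: running sum 38 < 78
add 10: running sum 48 < 78
add 4: running sum 52 < 78
add 3: running sum 55 < 78
add 3: running sum 58 < 78
add 9: running sum 67 < 78
add 6: running sum 73 < 78
end 12: [5, 1, 2, 12, 9, 9, 10, 4, 3, 3, 9, 6, 5] sum 78, len 13
Shortest qualifying length: 13.

13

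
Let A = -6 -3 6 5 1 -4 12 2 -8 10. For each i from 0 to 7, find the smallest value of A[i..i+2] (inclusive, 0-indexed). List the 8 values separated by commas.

-6, -3, 1, -4, -4, -4, -8, -8

-6 -3 6 → min -6
-3 6 5 → min -3
6 5 1 → min 1
5 1 -4 → min -4
1 -4 12 → min -4
-4 12 2 → min -4
12 2 -8 → min -8
2 -8 10 → min -8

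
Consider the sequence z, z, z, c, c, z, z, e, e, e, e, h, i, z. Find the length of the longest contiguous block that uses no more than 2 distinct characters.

add z: window [z] (1 distinct), len 1
add z: window [z, z] (1 distinct), len 2
add z: window [z, z, z] (1 distinct), len 3
add c: window [z, z, z, c] (2 distinct), len 4
add c: window [z, z, z, c, c] (2 distinct), len 5
add z: window [z, z, z, c, c, z] (2 distinct), len 6
add z: window [z, z, z, c, c, z, z] (2 distinct), len 7
add e: window [z, z, e] (2 distinct), len 3
add e: window [z, z, e, e] (2 distinct), len 4
add e: window [z, z, e, e, e] (2 distinct), len 5
add e: window [z, z, e, e, e, e] (2 distinct), len 6
add h: window [e, e, e, e, h] (2 distinct), len 5
add i: window [h, i] (2 distinct), len 2
add z: window [i, z] (2 distinct), len 2
Longest length with ≤2 distinct: 7.

7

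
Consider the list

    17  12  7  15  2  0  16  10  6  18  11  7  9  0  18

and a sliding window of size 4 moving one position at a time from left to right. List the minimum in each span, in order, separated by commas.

7, 2, 0, 0, 0, 0, 6, 6, 6, 7, 0, 0

(17, 12, 7, 15) → min 7
(12, 7, 15, 2) → min 2
(7, 15, 2, 0) → min 0
(15, 2, 0, 16) → min 0
(2, 0, 16, 10) → min 0
(0, 16, 10, 6) → min 0
(16, 10, 6, 18) → min 6
(10, 6, 18, 11) → min 6
(6, 18, 11, 7) → min 6
(18, 11, 7, 9) → min 7
(11, 7, 9, 0) → min 0
(7, 9, 0, 18) → min 0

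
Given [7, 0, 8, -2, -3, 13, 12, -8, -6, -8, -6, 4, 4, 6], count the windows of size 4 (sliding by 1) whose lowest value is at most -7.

6

[7, 0, 8, -2] → min -2
[0, 8, -2, -3] → min -3
[8, -2, -3, 13] → min -3
[-2, -3, 13, 12] → min -3
[-3, 13, 12, -8] → min -8  ≤ -7 ✓
[13, 12, -8, -6] → min -8  ≤ -7 ✓
[12, -8, -6, -8] → min -8  ≤ -7 ✓
[-8, -6, -8, -6] → min -8  ≤ -7 ✓
[-6, -8, -6, 4] → min -8  ≤ -7 ✓
[-8, -6, 4, 4] → min -8  ≤ -7 ✓
[-6, 4, 4, 6] → min -6
6 windows satisfy the condition.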